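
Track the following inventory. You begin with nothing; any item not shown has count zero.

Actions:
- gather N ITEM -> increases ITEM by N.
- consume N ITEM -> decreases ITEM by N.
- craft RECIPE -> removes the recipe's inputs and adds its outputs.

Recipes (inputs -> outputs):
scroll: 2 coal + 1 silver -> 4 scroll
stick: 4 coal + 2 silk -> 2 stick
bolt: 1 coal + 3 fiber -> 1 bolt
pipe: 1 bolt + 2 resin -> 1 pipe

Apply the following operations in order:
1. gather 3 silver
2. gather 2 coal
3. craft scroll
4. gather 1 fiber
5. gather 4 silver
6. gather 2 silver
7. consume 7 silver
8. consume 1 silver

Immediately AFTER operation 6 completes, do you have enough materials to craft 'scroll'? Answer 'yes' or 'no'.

After 1 (gather 3 silver): silver=3
After 2 (gather 2 coal): coal=2 silver=3
After 3 (craft scroll): scroll=4 silver=2
After 4 (gather 1 fiber): fiber=1 scroll=4 silver=2
After 5 (gather 4 silver): fiber=1 scroll=4 silver=6
After 6 (gather 2 silver): fiber=1 scroll=4 silver=8

Answer: no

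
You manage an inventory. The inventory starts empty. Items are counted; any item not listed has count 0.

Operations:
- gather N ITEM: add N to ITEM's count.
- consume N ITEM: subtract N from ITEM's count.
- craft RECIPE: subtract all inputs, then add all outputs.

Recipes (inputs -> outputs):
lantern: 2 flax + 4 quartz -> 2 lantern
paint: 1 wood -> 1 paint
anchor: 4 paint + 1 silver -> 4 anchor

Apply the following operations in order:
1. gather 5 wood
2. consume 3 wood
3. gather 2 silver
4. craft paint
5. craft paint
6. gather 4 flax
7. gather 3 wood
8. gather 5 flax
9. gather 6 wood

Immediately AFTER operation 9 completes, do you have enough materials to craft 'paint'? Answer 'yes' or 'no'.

After 1 (gather 5 wood): wood=5
After 2 (consume 3 wood): wood=2
After 3 (gather 2 silver): silver=2 wood=2
After 4 (craft paint): paint=1 silver=2 wood=1
After 5 (craft paint): paint=2 silver=2
After 6 (gather 4 flax): flax=4 paint=2 silver=2
After 7 (gather 3 wood): flax=4 paint=2 silver=2 wood=3
After 8 (gather 5 flax): flax=9 paint=2 silver=2 wood=3
After 9 (gather 6 wood): flax=9 paint=2 silver=2 wood=9

Answer: yes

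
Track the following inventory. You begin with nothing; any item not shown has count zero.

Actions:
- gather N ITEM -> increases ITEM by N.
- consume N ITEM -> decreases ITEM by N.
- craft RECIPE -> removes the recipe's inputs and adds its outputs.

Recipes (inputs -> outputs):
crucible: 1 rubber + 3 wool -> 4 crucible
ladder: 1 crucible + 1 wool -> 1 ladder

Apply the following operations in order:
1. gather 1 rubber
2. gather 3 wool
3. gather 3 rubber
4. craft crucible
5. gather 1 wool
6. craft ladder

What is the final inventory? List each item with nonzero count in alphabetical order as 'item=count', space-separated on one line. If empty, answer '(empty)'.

Answer: crucible=3 ladder=1 rubber=3

Derivation:
After 1 (gather 1 rubber): rubber=1
After 2 (gather 3 wool): rubber=1 wool=3
After 3 (gather 3 rubber): rubber=4 wool=3
After 4 (craft crucible): crucible=4 rubber=3
After 5 (gather 1 wool): crucible=4 rubber=3 wool=1
After 6 (craft ladder): crucible=3 ladder=1 rubber=3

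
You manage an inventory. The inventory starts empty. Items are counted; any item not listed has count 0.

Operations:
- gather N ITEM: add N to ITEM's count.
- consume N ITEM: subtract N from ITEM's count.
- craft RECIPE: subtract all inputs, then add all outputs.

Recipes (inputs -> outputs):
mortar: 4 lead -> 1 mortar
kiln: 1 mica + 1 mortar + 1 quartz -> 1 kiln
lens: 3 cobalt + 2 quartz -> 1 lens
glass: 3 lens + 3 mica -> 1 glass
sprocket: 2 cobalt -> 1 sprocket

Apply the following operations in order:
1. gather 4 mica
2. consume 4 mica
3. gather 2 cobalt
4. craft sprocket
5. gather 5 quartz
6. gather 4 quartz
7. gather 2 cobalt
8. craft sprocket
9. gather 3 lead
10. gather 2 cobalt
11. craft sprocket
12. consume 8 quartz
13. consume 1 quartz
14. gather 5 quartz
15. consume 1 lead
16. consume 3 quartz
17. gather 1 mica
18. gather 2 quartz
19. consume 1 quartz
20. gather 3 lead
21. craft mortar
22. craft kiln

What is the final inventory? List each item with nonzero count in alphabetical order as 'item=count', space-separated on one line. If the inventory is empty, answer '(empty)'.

After 1 (gather 4 mica): mica=4
After 2 (consume 4 mica): (empty)
After 3 (gather 2 cobalt): cobalt=2
After 4 (craft sprocket): sprocket=1
After 5 (gather 5 quartz): quartz=5 sprocket=1
After 6 (gather 4 quartz): quartz=9 sprocket=1
After 7 (gather 2 cobalt): cobalt=2 quartz=9 sprocket=1
After 8 (craft sprocket): quartz=9 sprocket=2
After 9 (gather 3 lead): lead=3 quartz=9 sprocket=2
After 10 (gather 2 cobalt): cobalt=2 lead=3 quartz=9 sprocket=2
After 11 (craft sprocket): lead=3 quartz=9 sprocket=3
After 12 (consume 8 quartz): lead=3 quartz=1 sprocket=3
After 13 (consume 1 quartz): lead=3 sprocket=3
After 14 (gather 5 quartz): lead=3 quartz=5 sprocket=3
After 15 (consume 1 lead): lead=2 quartz=5 sprocket=3
After 16 (consume 3 quartz): lead=2 quartz=2 sprocket=3
After 17 (gather 1 mica): lead=2 mica=1 quartz=2 sprocket=3
After 18 (gather 2 quartz): lead=2 mica=1 quartz=4 sprocket=3
After 19 (consume 1 quartz): lead=2 mica=1 quartz=3 sprocket=3
After 20 (gather 3 lead): lead=5 mica=1 quartz=3 sprocket=3
After 21 (craft mortar): lead=1 mica=1 mortar=1 quartz=3 sprocket=3
After 22 (craft kiln): kiln=1 lead=1 quartz=2 sprocket=3

Answer: kiln=1 lead=1 quartz=2 sprocket=3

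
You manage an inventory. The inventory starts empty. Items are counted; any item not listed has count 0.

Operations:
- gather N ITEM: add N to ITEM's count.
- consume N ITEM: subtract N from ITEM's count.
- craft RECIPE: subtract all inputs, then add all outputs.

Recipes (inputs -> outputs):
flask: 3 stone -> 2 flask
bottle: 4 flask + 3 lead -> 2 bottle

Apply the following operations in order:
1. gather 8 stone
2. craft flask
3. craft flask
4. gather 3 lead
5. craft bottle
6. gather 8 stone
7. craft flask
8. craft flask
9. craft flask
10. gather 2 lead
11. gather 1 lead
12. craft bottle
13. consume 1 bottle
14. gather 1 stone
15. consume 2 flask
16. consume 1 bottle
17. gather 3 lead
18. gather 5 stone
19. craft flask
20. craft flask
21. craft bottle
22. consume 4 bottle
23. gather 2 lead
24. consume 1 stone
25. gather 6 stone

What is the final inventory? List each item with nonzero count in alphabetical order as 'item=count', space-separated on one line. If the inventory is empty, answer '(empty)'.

After 1 (gather 8 stone): stone=8
After 2 (craft flask): flask=2 stone=5
After 3 (craft flask): flask=4 stone=2
After 4 (gather 3 lead): flask=4 lead=3 stone=2
After 5 (craft bottle): bottle=2 stone=2
After 6 (gather 8 stone): bottle=2 stone=10
After 7 (craft flask): bottle=2 flask=2 stone=7
After 8 (craft flask): bottle=2 flask=4 stone=4
After 9 (craft flask): bottle=2 flask=6 stone=1
After 10 (gather 2 lead): bottle=2 flask=6 lead=2 stone=1
After 11 (gather 1 lead): bottle=2 flask=6 lead=3 stone=1
After 12 (craft bottle): bottle=4 flask=2 stone=1
After 13 (consume 1 bottle): bottle=3 flask=2 stone=1
After 14 (gather 1 stone): bottle=3 flask=2 stone=2
After 15 (consume 2 flask): bottle=3 stone=2
After 16 (consume 1 bottle): bottle=2 stone=2
After 17 (gather 3 lead): bottle=2 lead=3 stone=2
After 18 (gather 5 stone): bottle=2 lead=3 stone=7
After 19 (craft flask): bottle=2 flask=2 lead=3 stone=4
After 20 (craft flask): bottle=2 flask=4 lead=3 stone=1
After 21 (craft bottle): bottle=4 stone=1
After 22 (consume 4 bottle): stone=1
After 23 (gather 2 lead): lead=2 stone=1
After 24 (consume 1 stone): lead=2
After 25 (gather 6 stone): lead=2 stone=6

Answer: lead=2 stone=6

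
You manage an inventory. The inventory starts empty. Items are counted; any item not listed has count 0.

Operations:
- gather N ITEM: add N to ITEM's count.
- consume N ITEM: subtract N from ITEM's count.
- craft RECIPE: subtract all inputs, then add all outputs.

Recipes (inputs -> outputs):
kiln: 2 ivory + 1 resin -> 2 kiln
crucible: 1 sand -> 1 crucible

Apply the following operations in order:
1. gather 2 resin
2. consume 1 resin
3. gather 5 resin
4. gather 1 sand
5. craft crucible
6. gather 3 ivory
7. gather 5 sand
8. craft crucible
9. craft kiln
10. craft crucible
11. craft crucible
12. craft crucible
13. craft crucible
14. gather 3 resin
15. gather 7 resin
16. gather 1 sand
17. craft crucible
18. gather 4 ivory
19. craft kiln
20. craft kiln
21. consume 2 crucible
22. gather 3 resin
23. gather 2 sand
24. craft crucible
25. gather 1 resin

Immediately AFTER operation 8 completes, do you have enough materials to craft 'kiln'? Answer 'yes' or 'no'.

Answer: yes

Derivation:
After 1 (gather 2 resin): resin=2
After 2 (consume 1 resin): resin=1
After 3 (gather 5 resin): resin=6
After 4 (gather 1 sand): resin=6 sand=1
After 5 (craft crucible): crucible=1 resin=6
After 6 (gather 3 ivory): crucible=1 ivory=3 resin=6
After 7 (gather 5 sand): crucible=1 ivory=3 resin=6 sand=5
After 8 (craft crucible): crucible=2 ivory=3 resin=6 sand=4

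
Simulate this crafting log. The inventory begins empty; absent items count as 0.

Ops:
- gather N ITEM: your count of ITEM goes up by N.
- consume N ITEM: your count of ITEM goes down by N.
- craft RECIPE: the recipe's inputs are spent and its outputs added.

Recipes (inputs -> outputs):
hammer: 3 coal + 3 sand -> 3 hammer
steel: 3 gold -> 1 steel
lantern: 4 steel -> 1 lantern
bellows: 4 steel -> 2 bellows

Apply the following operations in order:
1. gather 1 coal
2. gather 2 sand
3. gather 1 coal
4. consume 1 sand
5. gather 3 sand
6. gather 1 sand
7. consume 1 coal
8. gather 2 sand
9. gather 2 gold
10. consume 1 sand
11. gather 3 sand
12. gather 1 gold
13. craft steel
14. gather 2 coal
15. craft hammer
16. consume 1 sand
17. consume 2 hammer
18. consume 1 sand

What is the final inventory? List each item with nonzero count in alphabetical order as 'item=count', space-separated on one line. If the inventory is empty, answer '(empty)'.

After 1 (gather 1 coal): coal=1
After 2 (gather 2 sand): coal=1 sand=2
After 3 (gather 1 coal): coal=2 sand=2
After 4 (consume 1 sand): coal=2 sand=1
After 5 (gather 3 sand): coal=2 sand=4
After 6 (gather 1 sand): coal=2 sand=5
After 7 (consume 1 coal): coal=1 sand=5
After 8 (gather 2 sand): coal=1 sand=7
After 9 (gather 2 gold): coal=1 gold=2 sand=7
After 10 (consume 1 sand): coal=1 gold=2 sand=6
After 11 (gather 3 sand): coal=1 gold=2 sand=9
After 12 (gather 1 gold): coal=1 gold=3 sand=9
After 13 (craft steel): coal=1 sand=9 steel=1
After 14 (gather 2 coal): coal=3 sand=9 steel=1
After 15 (craft hammer): hammer=3 sand=6 steel=1
After 16 (consume 1 sand): hammer=3 sand=5 steel=1
After 17 (consume 2 hammer): hammer=1 sand=5 steel=1
After 18 (consume 1 sand): hammer=1 sand=4 steel=1

Answer: hammer=1 sand=4 steel=1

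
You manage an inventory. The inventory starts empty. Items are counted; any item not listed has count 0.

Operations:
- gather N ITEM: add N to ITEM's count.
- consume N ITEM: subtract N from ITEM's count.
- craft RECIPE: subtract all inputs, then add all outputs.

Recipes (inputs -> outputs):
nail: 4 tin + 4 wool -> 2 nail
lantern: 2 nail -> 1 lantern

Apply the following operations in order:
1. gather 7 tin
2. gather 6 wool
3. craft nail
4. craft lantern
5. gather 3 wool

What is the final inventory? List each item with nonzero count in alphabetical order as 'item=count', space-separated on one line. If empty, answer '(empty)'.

After 1 (gather 7 tin): tin=7
After 2 (gather 6 wool): tin=7 wool=6
After 3 (craft nail): nail=2 tin=3 wool=2
After 4 (craft lantern): lantern=1 tin=3 wool=2
After 5 (gather 3 wool): lantern=1 tin=3 wool=5

Answer: lantern=1 tin=3 wool=5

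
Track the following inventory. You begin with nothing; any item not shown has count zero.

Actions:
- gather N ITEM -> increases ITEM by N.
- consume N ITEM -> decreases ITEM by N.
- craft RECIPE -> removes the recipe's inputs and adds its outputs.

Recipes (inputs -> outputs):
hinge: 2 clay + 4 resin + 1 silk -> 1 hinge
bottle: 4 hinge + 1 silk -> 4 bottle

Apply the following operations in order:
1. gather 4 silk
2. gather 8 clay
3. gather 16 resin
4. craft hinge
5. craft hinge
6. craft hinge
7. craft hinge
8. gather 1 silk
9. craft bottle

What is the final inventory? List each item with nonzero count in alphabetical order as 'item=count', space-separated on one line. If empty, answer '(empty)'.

After 1 (gather 4 silk): silk=4
After 2 (gather 8 clay): clay=8 silk=4
After 3 (gather 16 resin): clay=8 resin=16 silk=4
After 4 (craft hinge): clay=6 hinge=1 resin=12 silk=3
After 5 (craft hinge): clay=4 hinge=2 resin=8 silk=2
After 6 (craft hinge): clay=2 hinge=3 resin=4 silk=1
After 7 (craft hinge): hinge=4
After 8 (gather 1 silk): hinge=4 silk=1
After 9 (craft bottle): bottle=4

Answer: bottle=4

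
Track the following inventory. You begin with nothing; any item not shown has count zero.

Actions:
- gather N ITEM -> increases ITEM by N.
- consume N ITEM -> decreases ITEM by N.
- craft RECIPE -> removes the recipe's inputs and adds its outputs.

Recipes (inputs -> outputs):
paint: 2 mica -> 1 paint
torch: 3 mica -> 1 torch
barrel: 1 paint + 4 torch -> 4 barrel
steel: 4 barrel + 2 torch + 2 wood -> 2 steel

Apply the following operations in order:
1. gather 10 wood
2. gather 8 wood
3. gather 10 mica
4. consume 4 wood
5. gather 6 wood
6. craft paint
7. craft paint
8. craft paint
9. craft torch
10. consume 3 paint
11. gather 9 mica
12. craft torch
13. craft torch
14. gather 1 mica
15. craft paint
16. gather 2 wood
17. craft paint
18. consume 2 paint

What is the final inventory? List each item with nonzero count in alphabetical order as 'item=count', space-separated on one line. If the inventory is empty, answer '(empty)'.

After 1 (gather 10 wood): wood=10
After 2 (gather 8 wood): wood=18
After 3 (gather 10 mica): mica=10 wood=18
After 4 (consume 4 wood): mica=10 wood=14
After 5 (gather 6 wood): mica=10 wood=20
After 6 (craft paint): mica=8 paint=1 wood=20
After 7 (craft paint): mica=6 paint=2 wood=20
After 8 (craft paint): mica=4 paint=3 wood=20
After 9 (craft torch): mica=1 paint=3 torch=1 wood=20
After 10 (consume 3 paint): mica=1 torch=1 wood=20
After 11 (gather 9 mica): mica=10 torch=1 wood=20
After 12 (craft torch): mica=7 torch=2 wood=20
After 13 (craft torch): mica=4 torch=3 wood=20
After 14 (gather 1 mica): mica=5 torch=3 wood=20
After 15 (craft paint): mica=3 paint=1 torch=3 wood=20
After 16 (gather 2 wood): mica=3 paint=1 torch=3 wood=22
After 17 (craft paint): mica=1 paint=2 torch=3 wood=22
After 18 (consume 2 paint): mica=1 torch=3 wood=22

Answer: mica=1 torch=3 wood=22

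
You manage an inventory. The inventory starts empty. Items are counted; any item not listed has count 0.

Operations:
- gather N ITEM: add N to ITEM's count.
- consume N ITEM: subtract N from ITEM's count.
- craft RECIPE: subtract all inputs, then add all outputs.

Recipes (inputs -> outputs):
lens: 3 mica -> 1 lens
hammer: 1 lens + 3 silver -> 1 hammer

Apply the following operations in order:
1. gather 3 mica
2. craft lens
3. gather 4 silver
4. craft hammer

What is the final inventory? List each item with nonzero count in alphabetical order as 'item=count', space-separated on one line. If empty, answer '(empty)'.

Answer: hammer=1 silver=1

Derivation:
After 1 (gather 3 mica): mica=3
After 2 (craft lens): lens=1
After 3 (gather 4 silver): lens=1 silver=4
After 4 (craft hammer): hammer=1 silver=1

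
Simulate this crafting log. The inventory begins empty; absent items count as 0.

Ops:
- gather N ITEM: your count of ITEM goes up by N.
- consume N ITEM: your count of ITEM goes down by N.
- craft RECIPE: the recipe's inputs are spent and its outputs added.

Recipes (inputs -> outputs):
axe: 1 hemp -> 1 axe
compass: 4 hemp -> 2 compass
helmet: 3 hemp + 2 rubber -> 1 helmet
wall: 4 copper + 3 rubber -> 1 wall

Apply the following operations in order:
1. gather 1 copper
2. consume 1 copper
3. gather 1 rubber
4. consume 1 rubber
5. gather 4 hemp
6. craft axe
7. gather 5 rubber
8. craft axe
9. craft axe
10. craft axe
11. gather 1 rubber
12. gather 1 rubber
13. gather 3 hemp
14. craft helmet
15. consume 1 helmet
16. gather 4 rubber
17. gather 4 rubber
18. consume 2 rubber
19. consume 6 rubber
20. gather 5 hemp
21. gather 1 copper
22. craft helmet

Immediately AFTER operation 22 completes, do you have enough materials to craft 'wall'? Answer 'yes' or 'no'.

Answer: no

Derivation:
After 1 (gather 1 copper): copper=1
After 2 (consume 1 copper): (empty)
After 3 (gather 1 rubber): rubber=1
After 4 (consume 1 rubber): (empty)
After 5 (gather 4 hemp): hemp=4
After 6 (craft axe): axe=1 hemp=3
After 7 (gather 5 rubber): axe=1 hemp=3 rubber=5
After 8 (craft axe): axe=2 hemp=2 rubber=5
After 9 (craft axe): axe=3 hemp=1 rubber=5
After 10 (craft axe): axe=4 rubber=5
After 11 (gather 1 rubber): axe=4 rubber=6
After 12 (gather 1 rubber): axe=4 rubber=7
After 13 (gather 3 hemp): axe=4 hemp=3 rubber=7
After 14 (craft helmet): axe=4 helmet=1 rubber=5
After 15 (consume 1 helmet): axe=4 rubber=5
After 16 (gather 4 rubber): axe=4 rubber=9
After 17 (gather 4 rubber): axe=4 rubber=13
After 18 (consume 2 rubber): axe=4 rubber=11
After 19 (consume 6 rubber): axe=4 rubber=5
After 20 (gather 5 hemp): axe=4 hemp=5 rubber=5
After 21 (gather 1 copper): axe=4 copper=1 hemp=5 rubber=5
After 22 (craft helmet): axe=4 copper=1 helmet=1 hemp=2 rubber=3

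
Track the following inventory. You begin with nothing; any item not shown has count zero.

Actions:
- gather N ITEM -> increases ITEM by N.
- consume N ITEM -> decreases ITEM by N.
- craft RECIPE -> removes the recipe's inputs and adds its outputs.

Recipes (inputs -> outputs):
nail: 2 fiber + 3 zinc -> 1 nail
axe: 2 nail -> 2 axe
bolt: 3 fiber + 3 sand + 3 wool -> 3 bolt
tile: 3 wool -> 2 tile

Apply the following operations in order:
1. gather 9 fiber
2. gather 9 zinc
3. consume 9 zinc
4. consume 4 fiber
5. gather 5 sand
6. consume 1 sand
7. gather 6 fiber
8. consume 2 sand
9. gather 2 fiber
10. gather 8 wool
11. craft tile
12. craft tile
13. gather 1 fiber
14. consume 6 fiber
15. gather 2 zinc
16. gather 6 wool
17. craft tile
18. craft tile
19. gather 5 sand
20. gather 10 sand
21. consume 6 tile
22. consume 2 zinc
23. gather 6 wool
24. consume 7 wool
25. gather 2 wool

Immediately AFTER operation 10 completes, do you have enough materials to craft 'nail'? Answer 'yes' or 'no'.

After 1 (gather 9 fiber): fiber=9
After 2 (gather 9 zinc): fiber=9 zinc=9
After 3 (consume 9 zinc): fiber=9
After 4 (consume 4 fiber): fiber=5
After 5 (gather 5 sand): fiber=5 sand=5
After 6 (consume 1 sand): fiber=5 sand=4
After 7 (gather 6 fiber): fiber=11 sand=4
After 8 (consume 2 sand): fiber=11 sand=2
After 9 (gather 2 fiber): fiber=13 sand=2
After 10 (gather 8 wool): fiber=13 sand=2 wool=8

Answer: no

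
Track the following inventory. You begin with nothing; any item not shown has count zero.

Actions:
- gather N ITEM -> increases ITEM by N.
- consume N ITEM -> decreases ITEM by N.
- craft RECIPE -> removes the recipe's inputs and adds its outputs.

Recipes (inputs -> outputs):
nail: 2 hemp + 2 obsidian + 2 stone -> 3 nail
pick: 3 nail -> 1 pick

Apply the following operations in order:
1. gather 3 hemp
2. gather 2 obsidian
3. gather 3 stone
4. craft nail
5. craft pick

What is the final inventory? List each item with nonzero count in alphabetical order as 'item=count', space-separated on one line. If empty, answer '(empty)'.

After 1 (gather 3 hemp): hemp=3
After 2 (gather 2 obsidian): hemp=3 obsidian=2
After 3 (gather 3 stone): hemp=3 obsidian=2 stone=3
After 4 (craft nail): hemp=1 nail=3 stone=1
After 5 (craft pick): hemp=1 pick=1 stone=1

Answer: hemp=1 pick=1 stone=1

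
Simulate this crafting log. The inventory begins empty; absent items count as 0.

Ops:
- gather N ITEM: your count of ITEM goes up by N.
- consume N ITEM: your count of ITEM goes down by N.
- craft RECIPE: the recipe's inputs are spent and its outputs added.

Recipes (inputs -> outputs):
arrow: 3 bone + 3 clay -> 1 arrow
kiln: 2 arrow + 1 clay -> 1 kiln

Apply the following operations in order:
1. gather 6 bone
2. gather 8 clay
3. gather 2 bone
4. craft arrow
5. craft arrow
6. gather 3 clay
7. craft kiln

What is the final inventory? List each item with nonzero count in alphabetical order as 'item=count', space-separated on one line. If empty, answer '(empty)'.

After 1 (gather 6 bone): bone=6
After 2 (gather 8 clay): bone=6 clay=8
After 3 (gather 2 bone): bone=8 clay=8
After 4 (craft arrow): arrow=1 bone=5 clay=5
After 5 (craft arrow): arrow=2 bone=2 clay=2
After 6 (gather 3 clay): arrow=2 bone=2 clay=5
After 7 (craft kiln): bone=2 clay=4 kiln=1

Answer: bone=2 clay=4 kiln=1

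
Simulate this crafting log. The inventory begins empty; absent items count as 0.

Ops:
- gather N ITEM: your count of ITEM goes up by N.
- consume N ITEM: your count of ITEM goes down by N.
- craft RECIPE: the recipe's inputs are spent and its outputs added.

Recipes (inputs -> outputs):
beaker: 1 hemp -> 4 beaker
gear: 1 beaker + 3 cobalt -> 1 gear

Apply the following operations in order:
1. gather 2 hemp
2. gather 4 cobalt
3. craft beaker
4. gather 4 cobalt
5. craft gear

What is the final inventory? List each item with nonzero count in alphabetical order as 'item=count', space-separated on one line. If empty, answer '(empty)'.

Answer: beaker=3 cobalt=5 gear=1 hemp=1

Derivation:
After 1 (gather 2 hemp): hemp=2
After 2 (gather 4 cobalt): cobalt=4 hemp=2
After 3 (craft beaker): beaker=4 cobalt=4 hemp=1
After 4 (gather 4 cobalt): beaker=4 cobalt=8 hemp=1
After 5 (craft gear): beaker=3 cobalt=5 gear=1 hemp=1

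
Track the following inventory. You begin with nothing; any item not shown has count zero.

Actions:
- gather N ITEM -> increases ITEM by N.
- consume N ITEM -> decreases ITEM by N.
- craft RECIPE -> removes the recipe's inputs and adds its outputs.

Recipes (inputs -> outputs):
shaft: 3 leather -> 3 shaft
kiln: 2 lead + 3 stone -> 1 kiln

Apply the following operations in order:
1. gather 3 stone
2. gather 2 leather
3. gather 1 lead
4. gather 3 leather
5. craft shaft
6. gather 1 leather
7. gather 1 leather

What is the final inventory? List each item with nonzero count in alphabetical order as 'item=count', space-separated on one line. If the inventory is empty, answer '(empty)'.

After 1 (gather 3 stone): stone=3
After 2 (gather 2 leather): leather=2 stone=3
After 3 (gather 1 lead): lead=1 leather=2 stone=3
After 4 (gather 3 leather): lead=1 leather=5 stone=3
After 5 (craft shaft): lead=1 leather=2 shaft=3 stone=3
After 6 (gather 1 leather): lead=1 leather=3 shaft=3 stone=3
After 7 (gather 1 leather): lead=1 leather=4 shaft=3 stone=3

Answer: lead=1 leather=4 shaft=3 stone=3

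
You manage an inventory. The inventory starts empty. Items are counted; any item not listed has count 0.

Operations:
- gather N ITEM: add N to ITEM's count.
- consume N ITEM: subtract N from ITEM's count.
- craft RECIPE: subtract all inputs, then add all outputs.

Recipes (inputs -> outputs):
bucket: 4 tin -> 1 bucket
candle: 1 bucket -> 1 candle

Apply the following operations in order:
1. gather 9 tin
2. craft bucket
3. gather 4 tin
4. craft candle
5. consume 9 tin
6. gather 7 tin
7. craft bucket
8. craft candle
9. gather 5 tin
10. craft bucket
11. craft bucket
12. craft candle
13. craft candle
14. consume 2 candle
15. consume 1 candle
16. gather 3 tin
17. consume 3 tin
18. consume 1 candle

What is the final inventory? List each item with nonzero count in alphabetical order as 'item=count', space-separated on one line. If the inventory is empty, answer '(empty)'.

After 1 (gather 9 tin): tin=9
After 2 (craft bucket): bucket=1 tin=5
After 3 (gather 4 tin): bucket=1 tin=9
After 4 (craft candle): candle=1 tin=9
After 5 (consume 9 tin): candle=1
After 6 (gather 7 tin): candle=1 tin=7
After 7 (craft bucket): bucket=1 candle=1 tin=3
After 8 (craft candle): candle=2 tin=3
After 9 (gather 5 tin): candle=2 tin=8
After 10 (craft bucket): bucket=1 candle=2 tin=4
After 11 (craft bucket): bucket=2 candle=2
After 12 (craft candle): bucket=1 candle=3
After 13 (craft candle): candle=4
After 14 (consume 2 candle): candle=2
After 15 (consume 1 candle): candle=1
After 16 (gather 3 tin): candle=1 tin=3
After 17 (consume 3 tin): candle=1
After 18 (consume 1 candle): (empty)

Answer: (empty)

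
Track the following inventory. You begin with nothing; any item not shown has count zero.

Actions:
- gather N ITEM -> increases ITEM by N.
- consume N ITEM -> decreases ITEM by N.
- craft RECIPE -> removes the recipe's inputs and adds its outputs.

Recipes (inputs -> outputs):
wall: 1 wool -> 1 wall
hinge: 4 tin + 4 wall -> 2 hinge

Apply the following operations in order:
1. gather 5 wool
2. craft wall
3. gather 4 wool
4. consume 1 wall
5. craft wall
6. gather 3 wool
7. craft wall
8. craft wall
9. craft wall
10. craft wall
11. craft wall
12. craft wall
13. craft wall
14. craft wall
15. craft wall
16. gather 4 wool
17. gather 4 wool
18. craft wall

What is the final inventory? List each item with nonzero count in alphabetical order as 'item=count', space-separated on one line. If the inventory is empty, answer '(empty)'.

Answer: wall=11 wool=8

Derivation:
After 1 (gather 5 wool): wool=5
After 2 (craft wall): wall=1 wool=4
After 3 (gather 4 wool): wall=1 wool=8
After 4 (consume 1 wall): wool=8
After 5 (craft wall): wall=1 wool=7
After 6 (gather 3 wool): wall=1 wool=10
After 7 (craft wall): wall=2 wool=9
After 8 (craft wall): wall=3 wool=8
After 9 (craft wall): wall=4 wool=7
After 10 (craft wall): wall=5 wool=6
After 11 (craft wall): wall=6 wool=5
After 12 (craft wall): wall=7 wool=4
After 13 (craft wall): wall=8 wool=3
After 14 (craft wall): wall=9 wool=2
After 15 (craft wall): wall=10 wool=1
After 16 (gather 4 wool): wall=10 wool=5
After 17 (gather 4 wool): wall=10 wool=9
After 18 (craft wall): wall=11 wool=8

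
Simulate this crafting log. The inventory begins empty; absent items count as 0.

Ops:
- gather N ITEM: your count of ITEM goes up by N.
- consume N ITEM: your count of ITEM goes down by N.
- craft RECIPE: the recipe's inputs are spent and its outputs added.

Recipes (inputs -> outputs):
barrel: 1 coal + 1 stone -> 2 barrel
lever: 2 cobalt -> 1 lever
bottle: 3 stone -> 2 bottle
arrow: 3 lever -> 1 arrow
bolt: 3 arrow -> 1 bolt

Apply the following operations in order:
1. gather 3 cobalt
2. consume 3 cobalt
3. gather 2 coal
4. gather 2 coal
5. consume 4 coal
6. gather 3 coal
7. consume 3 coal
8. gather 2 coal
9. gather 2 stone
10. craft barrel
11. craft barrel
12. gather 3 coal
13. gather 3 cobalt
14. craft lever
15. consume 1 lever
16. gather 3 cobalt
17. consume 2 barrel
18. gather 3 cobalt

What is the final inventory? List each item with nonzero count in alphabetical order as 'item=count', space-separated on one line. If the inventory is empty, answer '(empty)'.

After 1 (gather 3 cobalt): cobalt=3
After 2 (consume 3 cobalt): (empty)
After 3 (gather 2 coal): coal=2
After 4 (gather 2 coal): coal=4
After 5 (consume 4 coal): (empty)
After 6 (gather 3 coal): coal=3
After 7 (consume 3 coal): (empty)
After 8 (gather 2 coal): coal=2
After 9 (gather 2 stone): coal=2 stone=2
After 10 (craft barrel): barrel=2 coal=1 stone=1
After 11 (craft barrel): barrel=4
After 12 (gather 3 coal): barrel=4 coal=3
After 13 (gather 3 cobalt): barrel=4 coal=3 cobalt=3
After 14 (craft lever): barrel=4 coal=3 cobalt=1 lever=1
After 15 (consume 1 lever): barrel=4 coal=3 cobalt=1
After 16 (gather 3 cobalt): barrel=4 coal=3 cobalt=4
After 17 (consume 2 barrel): barrel=2 coal=3 cobalt=4
After 18 (gather 3 cobalt): barrel=2 coal=3 cobalt=7

Answer: barrel=2 coal=3 cobalt=7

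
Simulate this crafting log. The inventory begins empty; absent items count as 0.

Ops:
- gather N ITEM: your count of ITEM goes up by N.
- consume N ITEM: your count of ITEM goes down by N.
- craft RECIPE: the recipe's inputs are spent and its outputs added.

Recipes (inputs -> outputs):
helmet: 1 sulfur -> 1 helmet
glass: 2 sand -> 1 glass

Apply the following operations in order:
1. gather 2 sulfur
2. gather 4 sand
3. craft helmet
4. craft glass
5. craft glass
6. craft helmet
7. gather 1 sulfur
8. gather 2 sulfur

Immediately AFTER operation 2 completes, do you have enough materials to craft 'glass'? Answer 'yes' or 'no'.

Answer: yes

Derivation:
After 1 (gather 2 sulfur): sulfur=2
After 2 (gather 4 sand): sand=4 sulfur=2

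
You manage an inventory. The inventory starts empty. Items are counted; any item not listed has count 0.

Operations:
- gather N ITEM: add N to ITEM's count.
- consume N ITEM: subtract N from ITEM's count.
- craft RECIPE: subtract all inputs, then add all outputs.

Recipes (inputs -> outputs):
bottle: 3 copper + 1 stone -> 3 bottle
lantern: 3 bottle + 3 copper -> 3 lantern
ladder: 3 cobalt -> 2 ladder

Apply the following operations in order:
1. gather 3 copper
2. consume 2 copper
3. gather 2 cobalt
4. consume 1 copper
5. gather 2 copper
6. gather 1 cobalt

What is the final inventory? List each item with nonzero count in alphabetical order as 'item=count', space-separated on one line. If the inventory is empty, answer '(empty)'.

Answer: cobalt=3 copper=2

Derivation:
After 1 (gather 3 copper): copper=3
After 2 (consume 2 copper): copper=1
After 3 (gather 2 cobalt): cobalt=2 copper=1
After 4 (consume 1 copper): cobalt=2
After 5 (gather 2 copper): cobalt=2 copper=2
After 6 (gather 1 cobalt): cobalt=3 copper=2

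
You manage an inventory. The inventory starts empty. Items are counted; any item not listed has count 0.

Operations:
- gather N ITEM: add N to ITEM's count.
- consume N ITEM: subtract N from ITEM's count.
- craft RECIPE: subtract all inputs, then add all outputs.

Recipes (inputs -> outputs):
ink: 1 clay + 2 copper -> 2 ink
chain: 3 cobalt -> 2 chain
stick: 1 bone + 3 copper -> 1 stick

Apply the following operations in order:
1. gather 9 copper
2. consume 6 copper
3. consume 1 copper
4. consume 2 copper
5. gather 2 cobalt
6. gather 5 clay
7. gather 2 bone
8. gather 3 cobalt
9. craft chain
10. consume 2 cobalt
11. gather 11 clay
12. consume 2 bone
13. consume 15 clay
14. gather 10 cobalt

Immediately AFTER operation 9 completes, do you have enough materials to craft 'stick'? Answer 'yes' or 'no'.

After 1 (gather 9 copper): copper=9
After 2 (consume 6 copper): copper=3
After 3 (consume 1 copper): copper=2
After 4 (consume 2 copper): (empty)
After 5 (gather 2 cobalt): cobalt=2
After 6 (gather 5 clay): clay=5 cobalt=2
After 7 (gather 2 bone): bone=2 clay=5 cobalt=2
After 8 (gather 3 cobalt): bone=2 clay=5 cobalt=5
After 9 (craft chain): bone=2 chain=2 clay=5 cobalt=2

Answer: no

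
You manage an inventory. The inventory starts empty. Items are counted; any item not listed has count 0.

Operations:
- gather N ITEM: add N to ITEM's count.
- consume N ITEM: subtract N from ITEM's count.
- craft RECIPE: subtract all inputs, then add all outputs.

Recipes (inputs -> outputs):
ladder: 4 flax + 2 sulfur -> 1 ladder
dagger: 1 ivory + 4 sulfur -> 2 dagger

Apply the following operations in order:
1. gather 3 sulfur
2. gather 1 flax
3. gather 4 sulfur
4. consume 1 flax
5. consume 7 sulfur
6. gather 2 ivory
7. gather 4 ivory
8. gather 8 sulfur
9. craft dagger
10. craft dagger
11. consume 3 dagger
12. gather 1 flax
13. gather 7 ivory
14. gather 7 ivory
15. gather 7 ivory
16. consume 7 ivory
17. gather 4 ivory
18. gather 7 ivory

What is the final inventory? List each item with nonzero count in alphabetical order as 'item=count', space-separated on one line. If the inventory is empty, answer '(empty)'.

After 1 (gather 3 sulfur): sulfur=3
After 2 (gather 1 flax): flax=1 sulfur=3
After 3 (gather 4 sulfur): flax=1 sulfur=7
After 4 (consume 1 flax): sulfur=7
After 5 (consume 7 sulfur): (empty)
After 6 (gather 2 ivory): ivory=2
After 7 (gather 4 ivory): ivory=6
After 8 (gather 8 sulfur): ivory=6 sulfur=8
After 9 (craft dagger): dagger=2 ivory=5 sulfur=4
After 10 (craft dagger): dagger=4 ivory=4
After 11 (consume 3 dagger): dagger=1 ivory=4
After 12 (gather 1 flax): dagger=1 flax=1 ivory=4
After 13 (gather 7 ivory): dagger=1 flax=1 ivory=11
After 14 (gather 7 ivory): dagger=1 flax=1 ivory=18
After 15 (gather 7 ivory): dagger=1 flax=1 ivory=25
After 16 (consume 7 ivory): dagger=1 flax=1 ivory=18
After 17 (gather 4 ivory): dagger=1 flax=1 ivory=22
After 18 (gather 7 ivory): dagger=1 flax=1 ivory=29

Answer: dagger=1 flax=1 ivory=29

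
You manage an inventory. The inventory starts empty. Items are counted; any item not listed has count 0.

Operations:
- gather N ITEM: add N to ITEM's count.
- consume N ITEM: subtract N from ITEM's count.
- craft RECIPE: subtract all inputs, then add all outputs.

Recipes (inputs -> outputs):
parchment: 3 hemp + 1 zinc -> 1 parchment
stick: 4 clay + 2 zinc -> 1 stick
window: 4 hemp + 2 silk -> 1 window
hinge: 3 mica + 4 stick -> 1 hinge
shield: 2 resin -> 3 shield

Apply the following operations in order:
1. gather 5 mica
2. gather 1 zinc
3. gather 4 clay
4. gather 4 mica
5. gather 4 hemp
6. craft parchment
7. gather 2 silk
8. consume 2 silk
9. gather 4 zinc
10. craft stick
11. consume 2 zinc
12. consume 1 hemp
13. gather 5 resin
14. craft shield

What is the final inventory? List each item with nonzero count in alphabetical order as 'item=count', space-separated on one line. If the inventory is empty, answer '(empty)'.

After 1 (gather 5 mica): mica=5
After 2 (gather 1 zinc): mica=5 zinc=1
After 3 (gather 4 clay): clay=4 mica=5 zinc=1
After 4 (gather 4 mica): clay=4 mica=9 zinc=1
After 5 (gather 4 hemp): clay=4 hemp=4 mica=9 zinc=1
After 6 (craft parchment): clay=4 hemp=1 mica=9 parchment=1
After 7 (gather 2 silk): clay=4 hemp=1 mica=9 parchment=1 silk=2
After 8 (consume 2 silk): clay=4 hemp=1 mica=9 parchment=1
After 9 (gather 4 zinc): clay=4 hemp=1 mica=9 parchment=1 zinc=4
After 10 (craft stick): hemp=1 mica=9 parchment=1 stick=1 zinc=2
After 11 (consume 2 zinc): hemp=1 mica=9 parchment=1 stick=1
After 12 (consume 1 hemp): mica=9 parchment=1 stick=1
After 13 (gather 5 resin): mica=9 parchment=1 resin=5 stick=1
After 14 (craft shield): mica=9 parchment=1 resin=3 shield=3 stick=1

Answer: mica=9 parchment=1 resin=3 shield=3 stick=1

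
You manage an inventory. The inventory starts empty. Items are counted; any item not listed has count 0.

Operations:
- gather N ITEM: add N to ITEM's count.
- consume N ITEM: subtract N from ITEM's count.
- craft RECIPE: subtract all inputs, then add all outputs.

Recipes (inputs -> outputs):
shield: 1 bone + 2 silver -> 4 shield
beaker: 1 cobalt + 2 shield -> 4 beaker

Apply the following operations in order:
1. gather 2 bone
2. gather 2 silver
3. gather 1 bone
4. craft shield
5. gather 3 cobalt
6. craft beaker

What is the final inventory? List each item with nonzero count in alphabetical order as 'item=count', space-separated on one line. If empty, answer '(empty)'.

Answer: beaker=4 bone=2 cobalt=2 shield=2

Derivation:
After 1 (gather 2 bone): bone=2
After 2 (gather 2 silver): bone=2 silver=2
After 3 (gather 1 bone): bone=3 silver=2
After 4 (craft shield): bone=2 shield=4
After 5 (gather 3 cobalt): bone=2 cobalt=3 shield=4
After 6 (craft beaker): beaker=4 bone=2 cobalt=2 shield=2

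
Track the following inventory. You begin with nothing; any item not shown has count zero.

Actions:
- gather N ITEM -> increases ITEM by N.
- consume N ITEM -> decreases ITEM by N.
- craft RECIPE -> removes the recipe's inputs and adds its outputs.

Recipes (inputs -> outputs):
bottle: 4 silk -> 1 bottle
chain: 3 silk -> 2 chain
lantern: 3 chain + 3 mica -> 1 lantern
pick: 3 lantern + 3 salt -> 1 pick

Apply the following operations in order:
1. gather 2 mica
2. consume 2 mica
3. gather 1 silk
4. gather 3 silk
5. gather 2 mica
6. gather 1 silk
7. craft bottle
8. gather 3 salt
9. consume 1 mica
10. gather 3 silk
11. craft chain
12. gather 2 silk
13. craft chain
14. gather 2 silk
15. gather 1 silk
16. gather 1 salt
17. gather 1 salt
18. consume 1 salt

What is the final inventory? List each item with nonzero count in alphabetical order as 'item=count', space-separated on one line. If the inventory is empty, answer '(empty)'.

After 1 (gather 2 mica): mica=2
After 2 (consume 2 mica): (empty)
After 3 (gather 1 silk): silk=1
After 4 (gather 3 silk): silk=4
After 5 (gather 2 mica): mica=2 silk=4
After 6 (gather 1 silk): mica=2 silk=5
After 7 (craft bottle): bottle=1 mica=2 silk=1
After 8 (gather 3 salt): bottle=1 mica=2 salt=3 silk=1
After 9 (consume 1 mica): bottle=1 mica=1 salt=3 silk=1
After 10 (gather 3 silk): bottle=1 mica=1 salt=3 silk=4
After 11 (craft chain): bottle=1 chain=2 mica=1 salt=3 silk=1
After 12 (gather 2 silk): bottle=1 chain=2 mica=1 salt=3 silk=3
After 13 (craft chain): bottle=1 chain=4 mica=1 salt=3
After 14 (gather 2 silk): bottle=1 chain=4 mica=1 salt=3 silk=2
After 15 (gather 1 silk): bottle=1 chain=4 mica=1 salt=3 silk=3
After 16 (gather 1 salt): bottle=1 chain=4 mica=1 salt=4 silk=3
After 17 (gather 1 salt): bottle=1 chain=4 mica=1 salt=5 silk=3
After 18 (consume 1 salt): bottle=1 chain=4 mica=1 salt=4 silk=3

Answer: bottle=1 chain=4 mica=1 salt=4 silk=3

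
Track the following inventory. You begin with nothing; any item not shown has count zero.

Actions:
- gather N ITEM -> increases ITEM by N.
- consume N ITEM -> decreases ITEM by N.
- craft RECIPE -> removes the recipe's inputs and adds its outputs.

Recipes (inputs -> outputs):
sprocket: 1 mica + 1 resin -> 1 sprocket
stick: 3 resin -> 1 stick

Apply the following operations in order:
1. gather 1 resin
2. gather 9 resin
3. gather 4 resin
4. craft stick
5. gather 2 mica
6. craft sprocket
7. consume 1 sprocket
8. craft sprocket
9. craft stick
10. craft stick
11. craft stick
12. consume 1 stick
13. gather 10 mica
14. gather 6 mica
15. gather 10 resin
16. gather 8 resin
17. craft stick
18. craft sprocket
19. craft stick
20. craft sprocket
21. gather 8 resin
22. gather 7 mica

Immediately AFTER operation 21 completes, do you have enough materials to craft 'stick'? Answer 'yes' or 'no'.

After 1 (gather 1 resin): resin=1
After 2 (gather 9 resin): resin=10
After 3 (gather 4 resin): resin=14
After 4 (craft stick): resin=11 stick=1
After 5 (gather 2 mica): mica=2 resin=11 stick=1
After 6 (craft sprocket): mica=1 resin=10 sprocket=1 stick=1
After 7 (consume 1 sprocket): mica=1 resin=10 stick=1
After 8 (craft sprocket): resin=9 sprocket=1 stick=1
After 9 (craft stick): resin=6 sprocket=1 stick=2
After 10 (craft stick): resin=3 sprocket=1 stick=3
After 11 (craft stick): sprocket=1 stick=4
After 12 (consume 1 stick): sprocket=1 stick=3
After 13 (gather 10 mica): mica=10 sprocket=1 stick=3
After 14 (gather 6 mica): mica=16 sprocket=1 stick=3
After 15 (gather 10 resin): mica=16 resin=10 sprocket=1 stick=3
After 16 (gather 8 resin): mica=16 resin=18 sprocket=1 stick=3
After 17 (craft stick): mica=16 resin=15 sprocket=1 stick=4
After 18 (craft sprocket): mica=15 resin=14 sprocket=2 stick=4
After 19 (craft stick): mica=15 resin=11 sprocket=2 stick=5
After 20 (craft sprocket): mica=14 resin=10 sprocket=3 stick=5
After 21 (gather 8 resin): mica=14 resin=18 sprocket=3 stick=5

Answer: yes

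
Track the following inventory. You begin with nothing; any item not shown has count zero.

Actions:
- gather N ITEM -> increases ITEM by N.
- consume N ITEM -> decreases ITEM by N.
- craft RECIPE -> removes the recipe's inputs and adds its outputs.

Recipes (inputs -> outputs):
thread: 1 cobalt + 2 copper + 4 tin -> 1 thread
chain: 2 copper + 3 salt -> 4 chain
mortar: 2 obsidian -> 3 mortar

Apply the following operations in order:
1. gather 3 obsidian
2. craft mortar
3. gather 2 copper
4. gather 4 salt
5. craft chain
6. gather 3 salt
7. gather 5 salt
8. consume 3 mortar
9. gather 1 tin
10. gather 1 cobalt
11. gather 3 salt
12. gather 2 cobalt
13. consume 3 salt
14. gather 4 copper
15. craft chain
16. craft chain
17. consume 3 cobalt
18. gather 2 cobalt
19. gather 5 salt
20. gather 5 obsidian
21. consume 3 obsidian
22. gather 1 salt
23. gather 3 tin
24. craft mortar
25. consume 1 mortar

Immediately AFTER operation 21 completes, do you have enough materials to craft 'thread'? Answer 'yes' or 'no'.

Answer: no

Derivation:
After 1 (gather 3 obsidian): obsidian=3
After 2 (craft mortar): mortar=3 obsidian=1
After 3 (gather 2 copper): copper=2 mortar=3 obsidian=1
After 4 (gather 4 salt): copper=2 mortar=3 obsidian=1 salt=4
After 5 (craft chain): chain=4 mortar=3 obsidian=1 salt=1
After 6 (gather 3 salt): chain=4 mortar=3 obsidian=1 salt=4
After 7 (gather 5 salt): chain=4 mortar=3 obsidian=1 salt=9
After 8 (consume 3 mortar): chain=4 obsidian=1 salt=9
After 9 (gather 1 tin): chain=4 obsidian=1 salt=9 tin=1
After 10 (gather 1 cobalt): chain=4 cobalt=1 obsidian=1 salt=9 tin=1
After 11 (gather 3 salt): chain=4 cobalt=1 obsidian=1 salt=12 tin=1
After 12 (gather 2 cobalt): chain=4 cobalt=3 obsidian=1 salt=12 tin=1
After 13 (consume 3 salt): chain=4 cobalt=3 obsidian=1 salt=9 tin=1
After 14 (gather 4 copper): chain=4 cobalt=3 copper=4 obsidian=1 salt=9 tin=1
After 15 (craft chain): chain=8 cobalt=3 copper=2 obsidian=1 salt=6 tin=1
After 16 (craft chain): chain=12 cobalt=3 obsidian=1 salt=3 tin=1
After 17 (consume 3 cobalt): chain=12 obsidian=1 salt=3 tin=1
After 18 (gather 2 cobalt): chain=12 cobalt=2 obsidian=1 salt=3 tin=1
After 19 (gather 5 salt): chain=12 cobalt=2 obsidian=1 salt=8 tin=1
After 20 (gather 5 obsidian): chain=12 cobalt=2 obsidian=6 salt=8 tin=1
After 21 (consume 3 obsidian): chain=12 cobalt=2 obsidian=3 salt=8 tin=1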